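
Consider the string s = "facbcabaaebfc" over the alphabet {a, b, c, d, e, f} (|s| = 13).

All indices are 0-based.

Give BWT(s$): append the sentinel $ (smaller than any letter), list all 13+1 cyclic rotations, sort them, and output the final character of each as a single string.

cbcfaacefbaa$b

rank  rotation        last
    0  $facbcabaaebfc  c
    1  aaebfc$facbcab  b
    2  abaaebfc$facbc  c
    3  acbcabaaebfc$f  f
    4  aebfc$facbcaba  a
    5  baaebfc$facbca  a
    6  bcabaaebfc$fac  c
    7  bfc$facbcabaae  e
    8  c$facbcabaaebf  f
    9  cabaaebfc$facb  b
   10  cbcabaaebfc$fa  a
   11  ebfc$facbcabaa  a
   12  facbcabaaebfc$  $
   13  fc$facbcabaaeb  b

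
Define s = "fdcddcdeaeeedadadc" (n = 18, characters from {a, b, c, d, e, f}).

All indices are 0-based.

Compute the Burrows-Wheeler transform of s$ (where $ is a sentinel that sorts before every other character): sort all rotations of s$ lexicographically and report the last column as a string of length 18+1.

rank  rotation             last
    0  $fdcddcdeaeeedadadc  c
    1  adadc$fdcddcdeaeeed  d
    2  adc$fdcddcdeaeeedad  d
    3  aeeedadadc$fdcddcde  e
    4  c$fdcddcdeaeeedadad  d
    5  cddcdeaeeedadadc$fd  d
    6  cdeaeeedadadc$fdcdd  d
    7  dadadc$fdcddcdeaeee  e
    8  dadc$fdcddcdeaeeeda  a
    9  dc$fdcddcdeaeeedada  a
   10  dcddcdeaeeedadadc$f  f
   11  dcdeaeeedadadc$fdcd  d
   12  ddcdeaeeedadadc$fdc  c
   13  deaeeedadadc$fdcddc  c
   14  eaeeedadadc$fdcddcd  d
   15  edadadc$fdcddcdeaee  e
   16  eedadadc$fdcddcdeae  e
   17  eeedadadc$fdcddcdea  a
   18  fdcddcdeaeeedadadc$  $

cddedddeaafdccdeea$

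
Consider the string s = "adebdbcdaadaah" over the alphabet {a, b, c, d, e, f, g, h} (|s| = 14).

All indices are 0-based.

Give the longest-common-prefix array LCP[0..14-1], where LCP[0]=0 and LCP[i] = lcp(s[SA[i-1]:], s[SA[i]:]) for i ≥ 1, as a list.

rank→(start, suffix):
  0 → (8, 'aadaah')
  1 → (11, 'aah')
  2 → (9, 'adaah')
  3 → (0, 'adebdbcdaadaah')
  4 → (12, 'ah')
  5 → (5, 'bcdaadaah')
  6 → (3, 'bdbcdaadaah')
  7 → (6, 'cdaadaah')
  8 → (7, 'daadaah')
  9 → (10, 'daah')
  10 → (4, 'dbcdaadaah')
  11 → (1, 'debdbcdaadaah')
  12 → (2, 'ebdbcdaadaah')
  13 → (13, 'h')

SA = [8, 11, 9, 0, 12, 5, 3, 6, 7, 10, 4, 1, 2, 13]
rank  pair      lcp
   1  s[8:],s[11:]  2  'aa'
   2  s[11:],s[9:]  1  'a'
   3  s[9:],s[0:]  2  'ad'
   4  s[0:],s[12:]  1  'a'
   5  s[12:],s[5:]  0  ''
   6  s[5:],s[3:]  1  'b'
   7  s[3:],s[6:]  0  ''
   8  s[6:],s[7:]  0  ''
   9  s[7:],s[10:]  3  'daa'
  10  s[10:],s[4:]  1  'd'
  11  s[4:],s[1:]  1  'd'
  12  s[1:],s[2:]  0  ''
  13  s[2:],s[13:]  0  ''

[0, 2, 1, 2, 1, 0, 1, 0, 0, 3, 1, 1, 0, 0]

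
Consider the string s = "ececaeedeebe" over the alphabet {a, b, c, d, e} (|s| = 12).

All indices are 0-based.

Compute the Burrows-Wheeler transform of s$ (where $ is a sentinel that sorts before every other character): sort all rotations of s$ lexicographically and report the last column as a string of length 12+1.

eceeeebec$eda

rank  rotation       last
    0  $ececaeedeebe  e
    1  aeedeebe$ecec  c
    2  be$ececaeedee  e
    3  caeedeebe$ece  e
    4  cecaeedeebe$e  e
    5  deebe$ececaee  e
    6  e$ececaeedeeb  b
    7  ebe$ececaeede  e
    8  ecaeedeebe$ec  c
    9  ececaeedeebe$  $
   10  edeebe$ececae  e
   11  eebe$ececaeed  d
   12  eedeebe$ececa  a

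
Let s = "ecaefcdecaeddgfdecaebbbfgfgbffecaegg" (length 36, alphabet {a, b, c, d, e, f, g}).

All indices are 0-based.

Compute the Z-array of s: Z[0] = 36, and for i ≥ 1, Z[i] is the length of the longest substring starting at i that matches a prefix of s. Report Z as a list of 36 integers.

[36, 0, 0, 1, 0, 0, 0, 4, 0, 0, 1, 0, 0, 0, 0, 0, 4, 0, 0, 1, 0, 0, 0, 0, 0, 0, 0, 0, 0, 0, 4, 0, 0, 1, 0, 0]

Z[0]=36
i=1: outside box; Z[1]=0
i=2: outside box; Z[2]=0
i=3: outside box; Z[3]=1 scan→box=[3,4)
i=4: outside box; Z[4]=0
i=5: outside box; Z[5]=0
i=6: outside box; Z[6]=0
i=7: outside box; Z[7]=4 scan→box=[7,11)
i=8: min(r-i=3, Z[1]=0)=0; Z[8]=0
i=9: min(r-i=2, Z[2]=0)=0; Z[9]=0
i=10: min(r-i=1, Z[3]=1)=1; Z[10]=1
i=11: outside box; Z[11]=0
i=12: outside box; Z[12]=0
i=13: outside box; Z[13]=0
i=14: outside box; Z[14]=0
i=15: outside box; Z[15]=0
i=16: outside box; Z[16]=4 scan→box=[16,20)
i=17: min(r-i=3, Z[1]=0)=0; Z[17]=0
i=18: min(r-i=2, Z[2]=0)=0; Z[18]=0
i=19: min(r-i=1, Z[3]=1)=1; Z[19]=1
i=20: outside box; Z[20]=0
i=21: outside box; Z[21]=0
i=22: outside box; Z[22]=0
i=23: outside box; Z[23]=0
i=24: outside box; Z[24]=0
i=25: outside box; Z[25]=0
i=26: outside box; Z[26]=0
i=27: outside box; Z[27]=0
i=28: outside box; Z[28]=0
i=29: outside box; Z[29]=0
i=30: outside box; Z[30]=4 scan→box=[30,34)
i=31: min(r-i=3, Z[1]=0)=0; Z[31]=0
i=32: min(r-i=2, Z[2]=0)=0; Z[32]=0
i=33: min(r-i=1, Z[3]=1)=1; Z[33]=1
i=34: outside box; Z[34]=0
i=35: outside box; Z[35]=0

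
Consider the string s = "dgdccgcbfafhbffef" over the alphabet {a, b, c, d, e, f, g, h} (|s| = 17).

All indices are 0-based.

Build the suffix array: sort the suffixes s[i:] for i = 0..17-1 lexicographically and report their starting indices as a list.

[9, 7, 12, 6, 3, 4, 2, 0, 15, 16, 8, 14, 13, 10, 5, 1, 11]

rank→(start, suffix):
  0 → (9, 'afhbffef')
  1 → (7, 'bfafhbffef')
  2 → (12, 'bffef')
  3 → (6, 'cbfafhbffef')
  4 → (3, 'ccgcbfafhbffef')
  5 → (4, 'cgcbfafhbffef')
  6 → (2, 'dccgcbfafhbffef')
  7 → (0, 'dgdccgcbfafhbffef')
  8 → (15, 'ef')
  9 → (16, 'f')
  10 → (8, 'fafhbffef')
  11 → (14, 'fef')
  12 → (13, 'ffef')
  13 → (10, 'fhbffef')
  14 → (5, 'gcbfafhbffef')
  15 → (1, 'gdccgcbfafhbffef')
  16 → (11, 'hbffef')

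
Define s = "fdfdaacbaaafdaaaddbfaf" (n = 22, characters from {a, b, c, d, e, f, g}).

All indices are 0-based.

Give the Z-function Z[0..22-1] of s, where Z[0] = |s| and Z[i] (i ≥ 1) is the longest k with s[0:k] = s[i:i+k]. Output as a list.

Z[0]=22
i=1: outside box; Z[1]=0
i=2: outside box; Z[2]=2 scan→box=[2,4)
i=3: min(r-i=1, Z[1]=0)=0; Z[3]=0
i=4: outside box; Z[4]=0
i=5: outside box; Z[5]=0
i=6: outside box; Z[6]=0
i=7: outside box; Z[7]=0
i=8: outside box; Z[8]=0
i=9: outside box; Z[9]=0
i=10: outside box; Z[10]=0
i=11: outside box; Z[11]=2 scan→box=[11,13)
i=12: min(r-i=1, Z[1]=0)=0; Z[12]=0
i=13: outside box; Z[13]=0
i=14: outside box; Z[14]=0
i=15: outside box; Z[15]=0
i=16: outside box; Z[16]=0
i=17: outside box; Z[17]=0
i=18: outside box; Z[18]=0
i=19: outside box; Z[19]=1 scan→box=[19,20)
i=20: outside box; Z[20]=0
i=21: outside box; Z[21]=1 scan→box=[21,22)

[22, 0, 2, 0, 0, 0, 0, 0, 0, 0, 0, 2, 0, 0, 0, 0, 0, 0, 0, 1, 0, 1]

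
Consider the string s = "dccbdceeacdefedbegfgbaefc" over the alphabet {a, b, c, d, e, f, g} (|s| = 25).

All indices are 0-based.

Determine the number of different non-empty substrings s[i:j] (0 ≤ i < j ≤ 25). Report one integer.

rank→(start, suffix):
  0 → (8, 'acdefedbegfgbaefc')
  1 → (21, 'aefc')
  2 → (20, 'baefc')
  3 → (3, 'bdceeacdefedbegfgbaefc')
  4 → (15, 'begfgbaefc')
  5 → (24, 'c')
  6 → (2, 'cbdceeacdefedbegfgbaefc')
  7 → (1, 'ccbdceeacdefedbegfgbaefc')
  8 → (9, 'cdefedbegfgbaefc')
  9 → (5, 'ceeacdefedbegfgbaefc')
  10 → (14, 'dbegfgbaefc')
  11 → (0, 'dccbdceeacdefedbegfgbaefc')
  12 → (4, 'dceeacdefedbegfgbaefc')
  13 → (10, 'defedbegfgbaefc')
  14 → (7, 'eacdefedbegfgbaefc')
  15 → (13, 'edbegfgbaefc')
  16 → (6, 'eeacdefedbegfgbaefc')
  17 → (22, 'efc')
  18 → (11, 'efedbegfgbaefc')
  19 → (16, 'egfgbaefc')
  20 → (23, 'fc')
  21 → (12, 'fedbegfgbaefc')
  22 → (18, 'fgbaefc')
  23 → (19, 'gbaefc')
  24 → (17, 'gfgbaefc')

SA = [8, 21, 20, 3, 15, 24, 2, 1, 9, 5, 14, 0, 4, 10, 7, 13, 6, 22, 11, 16, 23, 12, 18, 19, 17]
i: (SA[i-1],SA[i]) lcp shared
  1: (8,21) 1 'a'
  2: (21,20) 0 ''
  3: (20,3) 1 'b'
  4: (3,15) 1 'b'
  5: (15,24) 0 ''
  6: (24,2) 1 'c'
  7: (2,1) 1 'c'
  8: (1,9) 1 'c'
  9: (9,5) 1 'c'
  10: (5,14) 0 ''
  11: (14,0) 1 'd'
  12: (0,4) 2 'dc'
  13: (4,10) 1 'd'
  14: (10,7) 0 ''
  15: (7,13) 1 'e'
  16: (13,6) 1 'e'
  17: (6,22) 1 'e'
  18: (22,11) 2 'ef'
  19: (11,16) 1 'e'
  20: (16,23) 0 ''
  21: (23,12) 1 'f'
  22: (12,18) 1 'f'
  23: (18,19) 0 ''
  24: (19,17) 1 'g'

n(n+1)/2 = 25·26/2 = 325
Σ LCP = 0 + 1 + 0 + 1 + 1 + 0 + 1 + 1 + 1 + 1 + 0 + 1 + 2 + 1 + 0 + 1 + 1 + 1 + 2 + 1 + 0 + 1 + 1 + 0 + 1 = 20
distinct = 325 − 20 = 305

305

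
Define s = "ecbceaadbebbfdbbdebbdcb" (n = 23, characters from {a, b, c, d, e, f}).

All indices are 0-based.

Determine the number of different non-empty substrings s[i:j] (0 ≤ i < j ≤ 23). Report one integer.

sorted suffixes:
  #0 SA[0]=5  'aadbebbfdbbdebbdcb'
  #1 SA[1]=6  'adbebbfdbbdebbdcb'
  #2 SA[2]=22  'b'
  #3 SA[3]=18  'bbdcb'
  #4 SA[4]=14  'bbdebbdcb'
  #5 SA[5]=10  'bbfdbbdebbdcb'
  #6 SA[6]=2  'bceaadbebbfdbbdebbdcb'
  #7 SA[7]=19  'bdcb'
  #8 SA[8]=15  'bdebbdcb'
  #9 SA[9]=8  'bebbfdbbdebbdcb'
  #10 SA[10]=11  'bfdbbdebbdcb'
  #11 SA[11]=21  'cb'
  #12 SA[12]=1  'cbceaadbebbfdbbdebbdcb'
  #13 SA[13]=3  'ceaadbebbfdbbdebbdcb'
  #14 SA[14]=13  'dbbdebbdcb'
  #15 SA[15]=7  'dbebbfdbbdebbdcb'
  #16 SA[16]=20  'dcb'
  #17 SA[17]=16  'debbdcb'
  #18 SA[18]=4  'eaadbebbfdbbdebbdcb'
  #19 SA[19]=17  'ebbdcb'
  #20 SA[20]=9  'ebbfdbbdebbdcb'
  #21 SA[21]=0  'ecbceaadbebbfdbbdebbdcb'
  #22 SA[22]=12  'fdbbdebbdcb'

SA = [5, 6, 22, 18, 14, 10, 2, 19, 15, 8, 11, 21, 1, 3, 13, 7, 20, 16, 4, 17, 9, 0, 12]
[i] adj suffixes → lcp
  [1] 5/6 → 1 ('a')
  [2] 6/22 → 0 ('')
  [3] 22/18 → 1 ('b')
  [4] 18/14 → 3 ('bbd')
  [5] 14/10 → 2 ('bb')
  [6] 10/2 → 1 ('b')
  [7] 2/19 → 1 ('b')
  [8] 19/15 → 2 ('bd')
  [9] 15/8 → 1 ('b')
  [10] 8/11 → 1 ('b')
  [11] 11/21 → 0 ('')
  [12] 21/1 → 2 ('cb')
  [13] 1/3 → 1 ('c')
  [14] 3/13 → 0 ('')
  [15] 13/7 → 2 ('db')
  [16] 7/20 → 1 ('d')
  [17] 20/16 → 1 ('d')
  [18] 16/4 → 0 ('')
  [19] 4/17 → 1 ('e')
  [20] 17/9 → 3 ('ebb')
  [21] 9/0 → 1 ('e')
  [22] 0/12 → 0 ('')

n(n+1)/2 = 23·24/2 = 276
Σ LCP = 0 + 1 + 0 + 1 + 3 + 2 + 1 + 1 + 2 + 1 + 1 + 0 + 2 + 1 + 0 + 2 + 1 + 1 + 0 + 1 + 3 + 1 + 0 = 25
distinct = 276 − 25 = 251

251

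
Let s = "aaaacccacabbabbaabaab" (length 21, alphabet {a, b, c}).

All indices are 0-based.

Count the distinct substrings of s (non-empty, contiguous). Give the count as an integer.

rank | idx | suffix
   0 |   0 | aaaacccacabbabbaabaab
   1 |   1 | aaacccacabbabbaabaab
   2 |  18 | aab
   3 |  15 | aabaab
   4 |   2 | aacccacabbabbaabaab
   5 |  19 | ab
   6 |  16 | abaab
   7 |  12 | abbaabaab
   8 |   9 | abbabbaabaab
   9 |   7 | acabbabbaabaab
  10 |   3 | acccacabbabbaabaab
  11 |  20 | b
  12 |  17 | baab
  13 |  14 | baabaab
  14 |  11 | babbaabaab
  15 |  13 | bbaabaab
  16 |  10 | bbabbaabaab
  17 |   8 | cabbabbaabaab
  18 |   6 | cacabbabbaabaab
  19 |   5 | ccacabbabbaabaab
  20 |   4 | cccacabbabbaabaab

SA = [0, 1, 18, 15, 2, 19, 16, 12, 9, 7, 3, 20, 17, 14, 11, 13, 10, 8, 6, 5, 4]
i: (SA[i-1],SA[i]) lcp shared
  1: (0,1) 3 'aaa'
  2: (1,18) 2 'aa'
  3: (18,15) 3 'aab'
  4: (15,2) 2 'aa'
  5: (2,19) 1 'a'
  6: (19,16) 2 'ab'
  7: (16,12) 2 'ab'
  8: (12,9) 4 'abba'
  9: (9,7) 1 'a'
  10: (7,3) 2 'ac'
  11: (3,20) 0 ''
  12: (20,17) 1 'b'
  13: (17,14) 4 'baab'
  14: (14,11) 2 'ba'
  15: (11,13) 1 'b'
  16: (13,10) 3 'bba'
  17: (10,8) 0 ''
  18: (8,6) 2 'ca'
  19: (6,5) 1 'c'
  20: (5,4) 2 'cc'

n(n+1)/2 = 21·22/2 = 231
Σ LCP = 0 + 3 + 2 + 3 + 2 + 1 + 2 + 2 + 4 + 1 + 2 + 0 + 1 + 4 + 2 + 1 + 3 + 0 + 2 + 1 + 2 = 38
distinct = 231 − 38 = 193

193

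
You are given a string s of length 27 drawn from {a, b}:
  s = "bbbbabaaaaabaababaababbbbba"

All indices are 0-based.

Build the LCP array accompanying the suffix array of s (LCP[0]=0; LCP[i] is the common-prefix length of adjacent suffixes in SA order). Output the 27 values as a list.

rank→(start, suffix):
  0 → (26, 'a')
  1 → (6, 'aaaaabaababaababbbbba')
  2 → (7, 'aaaabaababaababbbbba')
  3 → (8, 'aaabaababaababbbbba')
  4 → (9, 'aabaababaababbbbba')
  5 → (12, 'aababaababbbbba')
  6 → (17, 'aababbbbba')
  7 → (4, 'abaaaaabaababaababbbbba')
  8 → (10, 'abaababaababbbbba')
  9 → (15, 'abaababbbbba')
  10 → (13, 'ababaababbbbba')
  11 → (18, 'ababbbbba')
  12 → (20, 'abbbbba')
  13 → (25, 'ba')
  14 → (5, 'baaaaabaababaababbbbba')
  15 → (11, 'baababaababbbbba')
  16 → (16, 'baababbbbba')
  17 → (3, 'babaaaaabaababaababbbbba')
  18 → (14, 'babaababbbbba')
  19 → (19, 'babbbbba')
  20 → (24, 'bba')
  21 → (2, 'bbabaaaaabaababaababbbbba')
  22 → (23, 'bbba')
  23 → (1, 'bbbabaaaaabaababaababbbbba')
  24 → (22, 'bbbba')
  25 → (0, 'bbbbabaaaaabaababaababbbbba')
  26 → (21, 'bbbbba')

SA = [26, 6, 7, 8, 9, 12, 17, 4, 10, 15, 13, 18, 20, 25, 5, 11, 16, 3, 14, 19, 24, 2, 23, 1, 22, 0, 21]
i: (SA[i-1],SA[i]) lcp shared
  1: (26,6) 1 'a'
  2: (6,7) 4 'aaaa'
  3: (7,8) 3 'aaa'
  4: (8,9) 2 'aa'
  5: (9,12) 4 'aaba'
  6: (12,17) 5 'aabab'
  7: (17,4) 1 'a'
  8: (4,10) 4 'abaa'
  9: (10,15) 7 'abaabab'
  10: (15,13) 3 'aba'
  11: (13,18) 4 'abab'
  12: (18,20) 2 'ab'
  13: (20,25) 0 ''
  14: (25,5) 2 'ba'
  15: (5,11) 3 'baa'
  16: (11,16) 6 'baabab'
  17: (16,3) 2 'ba'
  18: (3,14) 5 'babaa'
  19: (14,19) 3 'bab'
  20: (19,24) 1 'b'
  21: (24,2) 3 'bba'
  22: (2,23) 2 'bb'
  23: (23,1) 4 'bbba'
  24: (1,22) 3 'bbb'
  25: (22,0) 5 'bbbba'
  26: (0,21) 4 'bbbb'

[0, 1, 4, 3, 2, 4, 5, 1, 4, 7, 3, 4, 2, 0, 2, 3, 6, 2, 5, 3, 1, 3, 2, 4, 3, 5, 4]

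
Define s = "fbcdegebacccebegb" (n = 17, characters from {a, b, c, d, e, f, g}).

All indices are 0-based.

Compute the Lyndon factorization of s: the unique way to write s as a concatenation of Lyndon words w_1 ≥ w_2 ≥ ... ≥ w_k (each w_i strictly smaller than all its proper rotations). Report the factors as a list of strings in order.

emit factor 1: 'f' (i=0, period=1)
emit factor 2: 'bcdege' (i=1, period=6)
emit factor 3: 'b' (i=7, period=1)
emit factor 4: 'acccebegb' (i=8, period=9)

["f", "bcdege", "b", "acccebegb"]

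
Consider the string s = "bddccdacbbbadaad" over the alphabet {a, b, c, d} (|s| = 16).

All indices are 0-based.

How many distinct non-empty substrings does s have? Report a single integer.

rank→(start, suffix):
  0 → (13, 'aad')
  1 → (6, 'acbbbadaad')
  2 → (14, 'ad')
  3 → (11, 'adaad')
  4 → (10, 'badaad')
  5 → (9, 'bbadaad')
  6 → (8, 'bbbadaad')
  7 → (0, 'bddccdacbbbadaad')
  8 → (7, 'cbbbadaad')
  9 → (3, 'ccdacbbbadaad')
  10 → (4, 'cdacbbbadaad')
  11 → (15, 'd')
  12 → (12, 'daad')
  13 → (5, 'dacbbbadaad')
  14 → (2, 'dccdacbbbadaad')
  15 → (1, 'ddccdacbbbadaad')

SA = [13, 6, 14, 11, 10, 9, 8, 0, 7, 3, 4, 15, 12, 5, 2, 1]
rank  pair      lcp
   1  s[13:],s[6:]  1  'a'
   2  s[6:],s[14:]  1  'a'
   3  s[14:],s[11:]  2  'ad'
   4  s[11:],s[10:]  0  ''
   5  s[10:],s[9:]  1  'b'
   6  s[9:],s[8:]  2  'bb'
   7  s[8:],s[0:]  1  'b'
   8  s[0:],s[7:]  0  ''
   9  s[7:],s[3:]  1  'c'
  10  s[3:],s[4:]  1  'c'
  11  s[4:],s[15:]  0  ''
  12  s[15:],s[12:]  1  'd'
  13  s[12:],s[5:]  2  'da'
  14  s[5:],s[2:]  1  'd'
  15  s[2:],s[1:]  1  'd'

n(n+1)/2 = 16·17/2 = 136
Σ LCP = 0 + 1 + 1 + 2 + 0 + 1 + 2 + 1 + 0 + 1 + 1 + 0 + 1 + 2 + 1 + 1 = 15
distinct = 136 − 15 = 121

121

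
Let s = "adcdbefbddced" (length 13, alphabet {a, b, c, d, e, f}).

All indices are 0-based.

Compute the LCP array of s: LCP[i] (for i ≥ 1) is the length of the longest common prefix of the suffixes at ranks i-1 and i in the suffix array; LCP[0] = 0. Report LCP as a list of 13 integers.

rank→(start, suffix):
  0 → (0, 'adcdbefbddced')
  1 → (7, 'bddced')
  2 → (4, 'befbddced')
  3 → (2, 'cdbefbddced')
  4 → (10, 'ced')
  5 → (12, 'd')
  6 → (3, 'dbefbddced')
  7 → (1, 'dcdbefbddced')
  8 → (9, 'dced')
  9 → (8, 'ddced')
  10 → (11, 'ed')
  11 → (5, 'efbddced')
  12 → (6, 'fbddced')

SA = [0, 7, 4, 2, 10, 12, 3, 1, 9, 8, 11, 5, 6]
i: (SA[i-1],SA[i]) lcp shared
  1: (0,7) 0 ''
  2: (7,4) 1 'b'
  3: (4,2) 0 ''
  4: (2,10) 1 'c'
  5: (10,12) 0 ''
  6: (12,3) 1 'd'
  7: (3,1) 1 'd'
  8: (1,9) 2 'dc'
  9: (9,8) 1 'd'
  10: (8,11) 0 ''
  11: (11,5) 1 'e'
  12: (5,6) 0 ''

[0, 0, 1, 0, 1, 0, 1, 1, 2, 1, 0, 1, 0]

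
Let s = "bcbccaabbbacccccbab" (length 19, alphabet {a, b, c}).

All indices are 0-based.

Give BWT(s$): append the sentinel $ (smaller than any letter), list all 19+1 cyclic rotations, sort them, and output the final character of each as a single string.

bcbabacbba$cccbbccca

rank  rotation              last
    0  $bcbccaabbbacccccbab  b
    1  aabbbacccccbab$bcbcc  c
    2  ab$bcbccaabbbacccccb  b
    3  abbbacccccbab$bcbcca  a
    4  acccccbab$bcbccaabbb  b
    5  b$bcbccaabbbacccccba  a
    6  bab$bcbccaabbbaccccc  c
    7  bacccccbab$bcbccaabb  b
    8  bbacccccbab$bcbccaab  b
    9  bbbacccccbab$bcbccaa  a
   10  bcbccaabbbacccccbab$  $
   11  bccaabbbacccccbab$bc  c
   12  caabbbacccccbab$bcbc  c
   13  cbab$bcbccaabbbacccc  c
   14  cbccaabbbacccccbab$b  b
   15  ccaabbbacccccbab$bcb  b
   16  ccbab$bcbccaabbbaccc  c
   17  cccbab$bcbccaabbbacc  c
   18  ccccbab$bcbccaabbbac  c
   19  cccccbab$bcbccaabbba  a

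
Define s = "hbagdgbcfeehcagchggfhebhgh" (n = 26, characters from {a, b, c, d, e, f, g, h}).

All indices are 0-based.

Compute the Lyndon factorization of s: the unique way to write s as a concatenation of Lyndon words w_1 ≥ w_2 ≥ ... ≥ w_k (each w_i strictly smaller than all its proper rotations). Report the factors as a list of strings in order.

emit factor 1: 'h' (i=0, period=1)
emit factor 2: 'b' (i=1, period=1)
emit factor 3: 'agdgbcfeehc' (i=2, period=11)
emit factor 4: 'agchggfhebhgh' (i=13, period=13)

["h", "b", "agdgbcfeehc", "agchggfhebhgh"]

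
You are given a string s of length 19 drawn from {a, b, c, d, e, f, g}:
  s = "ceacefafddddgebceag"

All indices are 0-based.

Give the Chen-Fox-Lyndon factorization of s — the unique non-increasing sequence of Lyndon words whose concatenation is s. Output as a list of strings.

["ce", "acefafddddgebceag"]

emit factor 1: 'ce' (i=0, period=2)
emit factor 2: 'acefafddddgebceag' (i=2, period=17)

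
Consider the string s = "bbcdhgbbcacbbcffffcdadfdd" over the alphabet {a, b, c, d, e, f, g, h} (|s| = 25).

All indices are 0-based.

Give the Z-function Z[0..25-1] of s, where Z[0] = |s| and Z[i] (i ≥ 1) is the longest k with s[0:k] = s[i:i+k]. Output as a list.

[25, 1, 0, 0, 0, 0, 3, 1, 0, 0, 0, 3, 1, 0, 0, 0, 0, 0, 0, 0, 0, 0, 0, 0, 0]

Z[0]=25
i=1: outside box; Z[1]=1 scan→box=[1,2)
i=2: outside box; Z[2]=0
i=3: outside box; Z[3]=0
i=4: outside box; Z[4]=0
i=5: outside box; Z[5]=0
i=6: outside box; Z[6]=3 scan→box=[6,9)
i=7: min(r-i=2, Z[1]=1)=1; Z[7]=1
i=8: min(r-i=1, Z[2]=0)=0; Z[8]=0
i=9: outside box; Z[9]=0
i=10: outside box; Z[10]=0
i=11: outside box; Z[11]=3 scan→box=[11,14)
i=12: min(r-i=2, Z[1]=1)=1; Z[12]=1
i=13: min(r-i=1, Z[2]=0)=0; Z[13]=0
i=14: outside box; Z[14]=0
i=15: outside box; Z[15]=0
i=16: outside box; Z[16]=0
i=17: outside box; Z[17]=0
i=18: outside box; Z[18]=0
i=19: outside box; Z[19]=0
i=20: outside box; Z[20]=0
i=21: outside box; Z[21]=0
i=22: outside box; Z[22]=0
i=23: outside box; Z[23]=0
i=24: outside box; Z[24]=0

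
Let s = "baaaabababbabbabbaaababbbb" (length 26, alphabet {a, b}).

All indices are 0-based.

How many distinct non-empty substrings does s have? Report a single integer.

265

rank→(start, suffix):
  0 → (1, 'aaaabababbabbabbaaababbbb')
  1 → (2, 'aaabababbabbabbaaababbbb')
  2 → (17, 'aaababbbb')
  3 → (3, 'aabababbabbabbaaababbbb')
  4 → (18, 'aababbbb')
  5 → (4, 'abababbabbabbaaababbbb')
  6 → (6, 'ababbabbabbaaababbbb')
  7 → (19, 'ababbbb')
  8 → (14, 'abbaaababbbb')
  9 → (11, 'abbabbaaababbbb')
  10 → (8, 'abbabbabbaaababbbb')
  11 → (21, 'abbbb')
  12 → (25, 'b')
  13 → (0, 'baaaabababbabbabbaaababbbb')
  14 → (16, 'baaababbbb')
  15 → (5, 'bababbabbabbaaababbbb')
  16 → (13, 'babbaaababbbb')
  17 → (10, 'babbabbaaababbbb')
  18 → (7, 'babbabbabbaaababbbb')
  19 → (20, 'babbbb')
  20 → (24, 'bb')
  21 → (15, 'bbaaababbbb')
  22 → (12, 'bbabbaaababbbb')
  23 → (9, 'bbabbabbaaababbbb')
  24 → (23, 'bbb')
  25 → (22, 'bbbb')

SA = [1, 2, 17, 3, 18, 4, 6, 19, 14, 11, 8, 21, 25, 0, 16, 5, 13, 10, 7, 20, 24, 15, 12, 9, 23, 22]
i: (SA[i-1],SA[i]) lcp shared
  1: (1,2) 3 'aaa'
  2: (2,17) 6 'aaabab'
  3: (17,3) 2 'aa'
  4: (3,18) 5 'aabab'
  5: (18,4) 1 'a'
  6: (4,6) 4 'abab'
  7: (6,19) 5 'ababb'
  8: (19,14) 2 'ab'
  9: (14,11) 4 'abba'
  10: (11,8) 7 'abbabba'
  11: (8,21) 3 'abb'
  12: (21,25) 0 ''
  13: (25,0) 1 'b'
  14: (0,16) 4 'baaa'
  15: (16,5) 2 'ba'
  16: (5,13) 3 'bab'
  17: (13,10) 5 'babba'
  18: (10,7) 8 'babbabba'
  19: (7,20) 4 'babb'
  20: (20,24) 1 'b'
  21: (24,15) 2 'bb'
  22: (15,12) 3 'bba'
  23: (12,9) 6 'bbabba'
  24: (9,23) 2 'bb'
  25: (23,22) 3 'bbb'

n(n+1)/2 = 26·27/2 = 351
Σ LCP = 0 + 3 + 6 + 2 + 5 + 1 + 4 + 5 + 2 + 4 + 7 + 3 + 0 + 1 + 4 + 2 + 3 + 5 + 8 + 4 + 1 + 2 + 3 + 6 + 2 + 3 = 86
distinct = 351 − 86 = 265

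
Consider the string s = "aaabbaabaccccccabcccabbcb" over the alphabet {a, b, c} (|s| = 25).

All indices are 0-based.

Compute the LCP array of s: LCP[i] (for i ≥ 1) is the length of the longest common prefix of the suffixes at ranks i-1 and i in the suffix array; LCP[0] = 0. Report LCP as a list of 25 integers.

[0, 2, 3, 1, 2, 3, 2, 1, 0, 1, 2, 1, 2, 1, 2, 0, 3, 1, 1, 4, 2, 5, 3, 4, 5]

sorted suffixes:
  #0 SA[0]=0  'aaabbaabaccccccabcccabbcb'
  #1 SA[1]=5  'aabaccccccabcccabbcb'
  #2 SA[2]=1  'aabbaabaccccccabcccabbcb'
  #3 SA[3]=6  'abaccccccabcccabbcb'
  #4 SA[4]=2  'abbaabaccccccabcccabbcb'
  #5 SA[5]=20  'abbcb'
  #6 SA[6]=15  'abcccabbcb'
  #7 SA[7]=8  'accccccabcccabbcb'
  #8 SA[8]=24  'b'
  #9 SA[9]=4  'baabaccccccabcccabbcb'
  #10 SA[10]=7  'baccccccabcccabbcb'
  #11 SA[11]=3  'bbaabaccccccabcccabbcb'
  #12 SA[12]=21  'bbcb'
  #13 SA[13]=22  'bcb'
  #14 SA[14]=16  'bcccabbcb'
  #15 SA[15]=19  'cabbcb'
  #16 SA[16]=14  'cabcccabbcb'
  #17 SA[17]=23  'cb'
  #18 SA[18]=18  'ccabbcb'
  #19 SA[19]=13  'ccabcccabbcb'
  #20 SA[20]=17  'cccabbcb'
  #21 SA[21]=12  'cccabcccabbcb'
  #22 SA[22]=11  'ccccabcccabbcb'
  #23 SA[23]=10  'cccccabcccabbcb'
  #24 SA[24]=9  'ccccccabcccabbcb'

SA = [0, 5, 1, 6, 2, 20, 15, 8, 24, 4, 7, 3, 21, 22, 16, 19, 14, 23, 18, 13, 17, 12, 11, 10, 9]
rank  pair      lcp
   1  s[0:],s[5:]  2  'aa'
   2  s[5:],s[1:]  3  'aab'
   3  s[1:],s[6:]  1  'a'
   4  s[6:],s[2:]  2  'ab'
   5  s[2:],s[20:]  3  'abb'
   6  s[20:],s[15:]  2  'ab'
   7  s[15:],s[8:]  1  'a'
   8  s[8:],s[24:]  0  ''
   9  s[24:],s[4:]  1  'b'
  10  s[4:],s[7:]  2  'ba'
  11  s[7:],s[3:]  1  'b'
  12  s[3:],s[21:]  2  'bb'
  13  s[21:],s[22:]  1  'b'
  14  s[22:],s[16:]  2  'bc'
  15  s[16:],s[19:]  0  ''
  16  s[19:],s[14:]  3  'cab'
  17  s[14:],s[23:]  1  'c'
  18  s[23:],s[18:]  1  'c'
  19  s[18:],s[13:]  4  'ccab'
  20  s[13:],s[17:]  2  'cc'
  21  s[17:],s[12:]  5  'cccab'
  22  s[12:],s[11:]  3  'ccc'
  23  s[11:],s[10:]  4  'cccc'
  24  s[10:],s[9:]  5  'ccccc'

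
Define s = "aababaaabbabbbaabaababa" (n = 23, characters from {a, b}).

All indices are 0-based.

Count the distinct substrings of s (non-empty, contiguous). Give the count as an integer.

rank→(start, suffix):
  0 → (22, 'a')
  1 → (5, 'aaabbabbbaabaababa')
  2 → (14, 'aabaababa')
  3 → (17, 'aababa')
  4 → (0, 'aababaaabbabbbaabaababa')
  5 → (6, 'aabbabbbaabaababa')
  6 → (20, 'aba')
  7 → (3, 'abaaabbabbbaabaababa')
  8 → (15, 'abaababa')
  9 → (18, 'ababa')
  10 → (1, 'ababaaabbabbbaabaababa')
  11 → (7, 'abbabbbaabaababa')
  12 → (10, 'abbbaabaababa')
  13 → (21, 'ba')
  14 → (4, 'baaabbabbbaabaababa')
  15 → (13, 'baabaababa')
  16 → (16, 'baababa')
  17 → (19, 'baba')
  18 → (2, 'babaaabbabbbaabaababa')
  19 → (9, 'babbbaabaababa')
  20 → (12, 'bbaabaababa')
  21 → (8, 'bbabbbaabaababa')
  22 → (11, 'bbbaabaababa')

SA = [22, 5, 14, 17, 0, 6, 20, 3, 15, 18, 1, 7, 10, 21, 4, 13, 16, 19, 2, 9, 12, 8, 11]
[i] adj suffixes → lcp
  [1] 22/5 → 1 ('a')
  [2] 5/14 → 2 ('aa')
  [3] 14/17 → 4 ('aaba')
  [4] 17/0 → 6 ('aababa')
  [5] 0/6 → 3 ('aab')
  [6] 6/20 → 1 ('a')
  [7] 20/3 → 3 ('aba')
  [8] 3/15 → 4 ('abaa')
  [9] 15/18 → 3 ('aba')
  [10] 18/1 → 5 ('ababa')
  [11] 1/7 → 2 ('ab')
  [12] 7/10 → 3 ('abb')
  [13] 10/21 → 0 ('')
  [14] 21/4 → 2 ('ba')
  [15] 4/13 → 3 ('baa')
  [16] 13/16 → 5 ('baaba')
  [17] 16/19 → 2 ('ba')
  [18] 19/2 → 4 ('baba')
  [19] 2/9 → 3 ('bab')
  [20] 9/12 → 1 ('b')
  [21] 12/8 → 3 ('bba')
  [22] 8/11 → 2 ('bb')

n(n+1)/2 = 23·24/2 = 276
Σ LCP = 0 + 1 + 2 + 4 + 6 + 3 + 1 + 3 + 4 + 3 + 5 + 2 + 3 + 0 + 2 + 3 + 5 + 2 + 4 + 3 + 1 + 3 + 2 = 62
distinct = 276 − 62 = 214

214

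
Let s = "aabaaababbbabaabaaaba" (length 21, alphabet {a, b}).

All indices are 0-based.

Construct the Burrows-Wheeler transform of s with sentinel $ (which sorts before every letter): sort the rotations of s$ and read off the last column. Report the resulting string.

abbbab$aaaababaaaababa

rank  rotation                last
    0  $aabaaababbbabaabaaaba  a
    1  a$aabaaababbbabaabaaab  b
    2  aaaba$aabaaababbbabaab  b
    3  aaababbbabaabaaaba$aab  b
    4  aaba$aabaaababbbabaaba  a
    5  aabaaaba$aabaaababbbab  b
    6  aabaaababbbabaabaaaba$  $
    7  aababbbabaabaaaba$aaba  a
    8  aba$aabaaababbbabaabaa  a
    9  abaaaba$aabaaababbbaba  a
   10  abaaababbbabaabaaaba$a  a
   11  abaabaaaba$aabaaababbb  b
   12  ababbbabaabaaaba$aabaa  a
   13  abbbabaabaaaba$aabaaab  b
   14  ba$aabaaababbbabaabaaa  a
   15  baaaba$aabaaababbbabaa  a
   16  baaababbbabaabaaaba$aa  a
   17  baabaaaba$aabaaababbba  a
   18  babaabaaaba$aabaaababb  b
   19  babbbabaabaaaba$aabaaa  a
   20  bbabaabaaaba$aabaaabab  b
   21  bbbabaabaaaba$aabaaaba  a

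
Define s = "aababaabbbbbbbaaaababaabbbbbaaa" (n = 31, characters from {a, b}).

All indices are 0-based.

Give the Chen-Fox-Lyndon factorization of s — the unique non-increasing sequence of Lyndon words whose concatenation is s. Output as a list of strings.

["aababaabbbbbbb", "aaaababaabbbbb", "a", "a", "a"]

emit factor 1: 'aababaabbbbbbb' (i=0, period=14)
emit factor 2: 'aaaababaabbbbb' (i=14, period=14)
emit factor 3: 'a' (i=28, period=1)
emit factor 4: 'a' (i=29, period=1)
emit factor 5: 'a' (i=30, period=1)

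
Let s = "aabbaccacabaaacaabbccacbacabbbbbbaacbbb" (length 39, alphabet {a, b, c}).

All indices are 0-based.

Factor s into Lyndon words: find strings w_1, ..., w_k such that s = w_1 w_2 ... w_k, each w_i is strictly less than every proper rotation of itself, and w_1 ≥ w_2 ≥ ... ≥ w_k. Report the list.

emit factor 1: 'aabbaccacab' (i=0, period=11)
emit factor 2: 'aaacaabbccacbacabbbbbbaacbbb' (i=11, period=28)

["aabbaccacab", "aaacaabbccacbacabbbbbbaacbbb"]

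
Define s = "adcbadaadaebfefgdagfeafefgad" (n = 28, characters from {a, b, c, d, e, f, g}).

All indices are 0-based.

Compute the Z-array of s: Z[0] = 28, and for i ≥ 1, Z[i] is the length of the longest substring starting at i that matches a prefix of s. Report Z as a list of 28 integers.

[28, 0, 0, 0, 2, 0, 1, 2, 0, 1, 0, 0, 0, 0, 0, 0, 0, 1, 0, 0, 0, 1, 0, 0, 0, 0, 2, 0]

Z[0]=28
i=1: i≥r, start 0; Z[1]=0
i=2: i≥r, start 0; Z[2]=0
i=3: i≥r, start 0; Z[3]=0
i=4: i≥r, start 0; Z[4]=2 grow→box=[4,6)
i=5: min(r-i=1, Z[1]=0)=0; Z[5]=0
i=6: i≥r, start 0; Z[6]=1 grow→box=[6,7)
i=7: i≥r, start 0; Z[7]=2 grow→box=[7,9)
i=8: min(r-i=1, Z[1]=0)=0; Z[8]=0
i=9: i≥r, start 0; Z[9]=1 grow→box=[9,10)
i=10: i≥r, start 0; Z[10]=0
i=11: i≥r, start 0; Z[11]=0
i=12: i≥r, start 0; Z[12]=0
i=13: i≥r, start 0; Z[13]=0
i=14: i≥r, start 0; Z[14]=0
i=15: i≥r, start 0; Z[15]=0
i=16: i≥r, start 0; Z[16]=0
i=17: i≥r, start 0; Z[17]=1 grow→box=[17,18)
i=18: i≥r, start 0; Z[18]=0
i=19: i≥r, start 0; Z[19]=0
i=20: i≥r, start 0; Z[20]=0
i=21: i≥r, start 0; Z[21]=1 grow→box=[21,22)
i=22: i≥r, start 0; Z[22]=0
i=23: i≥r, start 0; Z[23]=0
i=24: i≥r, start 0; Z[24]=0
i=25: i≥r, start 0; Z[25]=0
i=26: i≥r, start 0; Z[26]=2 grow→box=[26,28)
i=27: min(r-i=1, Z[1]=0)=0; Z[27]=0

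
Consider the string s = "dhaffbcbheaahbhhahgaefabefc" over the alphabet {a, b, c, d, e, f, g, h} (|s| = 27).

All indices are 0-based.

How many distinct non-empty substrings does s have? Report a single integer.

355

sorted suffixes:
  #0 SA[0]=10  'aahbhhahgaefabefc'
  #1 SA[1]=22  'abefc'
  #2 SA[2]=19  'aefabefc'
  #3 SA[3]=2  'affbcbheaahbhhahgaefabefc'
  #4 SA[4]=11  'ahbhhahgaefabefc'
  #5 SA[5]=16  'ahgaefabefc'
  #6 SA[6]=5  'bcbheaahbhhahgaefabefc'
  #7 SA[7]=23  'befc'
  #8 SA[8]=7  'bheaahbhhahgaefabefc'
  #9 SA[9]=13  'bhhahgaefabefc'
  #10 SA[10]=26  'c'
  #11 SA[11]=6  'cbheaahbhhahgaefabefc'
  #12 SA[12]=0  'dhaffbcbheaahbhhahgaefabefc'
  #13 SA[13]=9  'eaahbhhahgaefabefc'
  #14 SA[14]=20  'efabefc'
  #15 SA[15]=24  'efc'
  #16 SA[16]=21  'fabefc'
  #17 SA[17]=4  'fbcbheaahbhhahgaefabefc'
  #18 SA[18]=25  'fc'
  #19 SA[19]=3  'ffbcbheaahbhhahgaefabefc'
  #20 SA[20]=18  'gaefabefc'
  #21 SA[21]=1  'haffbcbheaahbhhahgaefabefc'
  #22 SA[22]=15  'hahgaefabefc'
  #23 SA[23]=12  'hbhhahgaefabefc'
  #24 SA[24]=8  'heaahbhhahgaefabefc'
  #25 SA[25]=17  'hgaefabefc'
  #26 SA[26]=14  'hhahgaefabefc'

SA = [10, 22, 19, 2, 11, 16, 5, 23, 7, 13, 26, 6, 0, 9, 20, 24, 21, 4, 25, 3, 18, 1, 15, 12, 8, 17, 14]
i: (SA[i-1],SA[i]) lcp shared
  1: (10,22) 1 'a'
  2: (22,19) 1 'a'
  3: (19,2) 1 'a'
  4: (2,11) 1 'a'
  5: (11,16) 2 'ah'
  6: (16,5) 0 ''
  7: (5,23) 1 'b'
  8: (23,7) 1 'b'
  9: (7,13) 2 'bh'
  10: (13,26) 0 ''
  11: (26,6) 1 'c'
  12: (6,0) 0 ''
  13: (0,9) 0 ''
  14: (9,20) 1 'e'
  15: (20,24) 2 'ef'
  16: (24,21) 0 ''
  17: (21,4) 1 'f'
  18: (4,25) 1 'f'
  19: (25,3) 1 'f'
  20: (3,18) 0 ''
  21: (18,1) 0 ''
  22: (1,15) 2 'ha'
  23: (15,12) 1 'h'
  24: (12,8) 1 'h'
  25: (8,17) 1 'h'
  26: (17,14) 1 'h'

n(n+1)/2 = 27·28/2 = 378
Σ LCP = 0 + 1 + 1 + 1 + 1 + 2 + 0 + 1 + 1 + 2 + 0 + 1 + 0 + 0 + 1 + 2 + 0 + 1 + 1 + 1 + 0 + 0 + 2 + 1 + 1 + 1 + 1 = 23
distinct = 378 − 23 = 355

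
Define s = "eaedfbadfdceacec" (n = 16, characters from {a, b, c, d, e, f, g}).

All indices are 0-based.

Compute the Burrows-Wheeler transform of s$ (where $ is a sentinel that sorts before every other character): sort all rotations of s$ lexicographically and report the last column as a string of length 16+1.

rank  rotation           last
    0  $eaedfbadfdceacec  c
    1  acec$eaedfbadfdce  e
    2  adfdceacec$eaedfb  b
    3  aedfbadfdceacec$e  e
    4  badfdceacec$eaedf  f
    5  c$eaedfbadfdceace  e
    6  ceacec$eaedfbadfd  d
    7  cec$eaedfbadfdcea  a
    8  dceacec$eaedfbadf  f
    9  dfbadfdceacec$eae  e
   10  dfdceacec$eaedfba  a
   11  eacec$eaedfbadfdc  c
   12  eaedfbadfdceacec$  $
   13  ec$eaedfbadfdceac  c
   14  edfbadfdceacec$ea  a
   15  fbadfdceacec$eaed  d
   16  fdceacec$eaedfbad  d

cebefedafeac$cadd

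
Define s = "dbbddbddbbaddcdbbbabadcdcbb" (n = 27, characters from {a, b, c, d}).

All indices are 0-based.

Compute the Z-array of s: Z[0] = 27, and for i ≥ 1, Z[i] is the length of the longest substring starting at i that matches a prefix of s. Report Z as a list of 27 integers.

[27, 0, 0, 1, 2, 0, 1, 3, 0, 0, 0, 1, 1, 0, 3, 0, 0, 0, 0, 0, 0, 1, 0, 1, 0, 0, 0]

Z[0]=27
i=1: i≥r, start 0; Z[1]=0
i=2: i≥r, start 0; Z[2]=0
i=3: i≥r, start 0; Z[3]=1 extend→box=[3,4)
i=4: i≥r, start 0; Z[4]=2 extend→box=[4,6)
i=5: min(r-i=1, Z[1]=0)=0; Z[5]=0
i=6: i≥r, start 0; Z[6]=1 extend→box=[6,7)
i=7: i≥r, start 0; Z[7]=3 extend→box=[7,10)
i=8: min(r-i=2, Z[1]=0)=0; Z[8]=0
i=9: min(r-i=1, Z[2]=0)=0; Z[9]=0
i=10: i≥r, start 0; Z[10]=0
i=11: i≥r, start 0; Z[11]=1 extend→box=[11,12)
i=12: i≥r, start 0; Z[12]=1 extend→box=[12,13)
i=13: i≥r, start 0; Z[13]=0
i=14: i≥r, start 0; Z[14]=3 extend→box=[14,17)
i=15: min(r-i=2, Z[1]=0)=0; Z[15]=0
i=16: min(r-i=1, Z[2]=0)=0; Z[16]=0
i=17: i≥r, start 0; Z[17]=0
i=18: i≥r, start 0; Z[18]=0
i=19: i≥r, start 0; Z[19]=0
i=20: i≥r, start 0; Z[20]=0
i=21: i≥r, start 0; Z[21]=1 extend→box=[21,22)
i=22: i≥r, start 0; Z[22]=0
i=23: i≥r, start 0; Z[23]=1 extend→box=[23,24)
i=24: i≥r, start 0; Z[24]=0
i=25: i≥r, start 0; Z[25]=0
i=26: i≥r, start 0; Z[26]=0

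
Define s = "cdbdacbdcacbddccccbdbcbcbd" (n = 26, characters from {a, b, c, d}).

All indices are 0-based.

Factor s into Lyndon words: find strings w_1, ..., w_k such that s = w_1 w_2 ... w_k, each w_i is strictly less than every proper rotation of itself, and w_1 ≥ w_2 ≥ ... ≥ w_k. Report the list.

["cd", "bd", "acbdcacbddccccbdbcbcbd"]

emit factor 1: 'cd' (i=0, period=2)
emit factor 2: 'bd' (i=2, period=2)
emit factor 3: 'acbdcacbddccccbdbcbcbd' (i=4, period=22)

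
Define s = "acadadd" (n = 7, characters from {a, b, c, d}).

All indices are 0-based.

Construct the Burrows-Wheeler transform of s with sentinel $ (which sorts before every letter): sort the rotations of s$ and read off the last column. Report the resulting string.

rank  rotation  last
    0  $acadadd  d
    1  acadadd$  $
    2  adadd$ac  c
    3  add$acad  d
    4  cadadd$a  a
    5  d$acadad  d
    6  dadd$aca  a
    7  dd$acada  a

d$cdadaa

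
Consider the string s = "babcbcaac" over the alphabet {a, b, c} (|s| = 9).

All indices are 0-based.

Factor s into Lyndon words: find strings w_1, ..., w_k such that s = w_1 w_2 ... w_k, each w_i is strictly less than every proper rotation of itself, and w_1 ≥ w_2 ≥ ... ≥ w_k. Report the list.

["b", "abcbc", "aac"]

emit factor 1: 'b' (i=0, period=1)
emit factor 2: 'abcbc' (i=1, period=5)
emit factor 3: 'aac' (i=6, period=3)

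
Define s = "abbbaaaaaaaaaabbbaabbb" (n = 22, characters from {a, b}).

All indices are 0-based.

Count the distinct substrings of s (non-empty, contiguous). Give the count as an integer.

172

sorted suffixes:
  #0 SA[0]=4  'aaaaaaaaaabbbaabbb'
  #1 SA[1]=5  'aaaaaaaaabbbaabbb'
  #2 SA[2]=6  'aaaaaaaabbbaabbb'
  #3 SA[3]=7  'aaaaaaabbbaabbb'
  #4 SA[4]=8  'aaaaaabbbaabbb'
  #5 SA[5]=9  'aaaaabbbaabbb'
  #6 SA[6]=10  'aaaabbbaabbb'
  #7 SA[7]=11  'aaabbbaabbb'
  #8 SA[8]=17  'aabbb'
  #9 SA[9]=12  'aabbbaabbb'
  #10 SA[10]=18  'abbb'
  #11 SA[11]=0  'abbbaaaaaaaaaabbbaabbb'
  #12 SA[12]=13  'abbbaabbb'
  #13 SA[13]=21  'b'
  #14 SA[14]=3  'baaaaaaaaaabbbaabbb'
  #15 SA[15]=16  'baabbb'
  #16 SA[16]=20  'bb'
  #17 SA[17]=2  'bbaaaaaaaaaabbbaabbb'
  #18 SA[18]=15  'bbaabbb'
  #19 SA[19]=19  'bbb'
  #20 SA[20]=1  'bbbaaaaaaaaaabbbaabbb'
  #21 SA[21]=14  'bbbaabbb'

SA = [4, 5, 6, 7, 8, 9, 10, 11, 17, 12, 18, 0, 13, 21, 3, 16, 20, 2, 15, 19, 1, 14]
[i] adj suffixes → lcp
  [1] 4/5 → 9 ('aaaaaaaaa')
  [2] 5/6 → 8 ('aaaaaaaa')
  [3] 6/7 → 7 ('aaaaaaa')
  [4] 7/8 → 6 ('aaaaaa')
  [5] 8/9 → 5 ('aaaaa')
  [6] 9/10 → 4 ('aaaa')
  [7] 10/11 → 3 ('aaa')
  [8] 11/17 → 2 ('aa')
  [9] 17/12 → 5 ('aabbb')
  [10] 12/18 → 1 ('a')
  [11] 18/0 → 4 ('abbb')
  [12] 0/13 → 6 ('abbbaa')
  [13] 13/21 → 0 ('')
  [14] 21/3 → 1 ('b')
  [15] 3/16 → 3 ('baa')
  [16] 16/20 → 1 ('b')
  [17] 20/2 → 2 ('bb')
  [18] 2/15 → 4 ('bbaa')
  [19] 15/19 → 2 ('bb')
  [20] 19/1 → 3 ('bbb')
  [21] 1/14 → 5 ('bbbaa')

n(n+1)/2 = 22·23/2 = 253
Σ LCP = 0 + 9 + 8 + 7 + 6 + 5 + 4 + 3 + 2 + 5 + 1 + 4 + 6 + 0 + 1 + 3 + 1 + 2 + 4 + 2 + 3 + 5 = 81
distinct = 253 − 81 = 172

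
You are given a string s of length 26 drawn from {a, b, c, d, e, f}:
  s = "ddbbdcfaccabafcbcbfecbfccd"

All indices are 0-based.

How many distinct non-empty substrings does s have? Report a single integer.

rank | idx | suffix
   0 |  10 | abafcbcbfecbfccd
   1 |   7 | accabafcbcbfecbfccd
   2 |  12 | afcbcbfecbfccd
   3 |  11 | bafcbcbfecbfccd
   4 |   2 | bbdcfaccabafcbcbfecbfccd
   5 |  15 | bcbfecbfccd
   6 |   3 | bdcfaccabafcbcbfecbfccd
   7 |  21 | bfccd
   8 |  17 | bfecbfccd
   9 |   9 | cabafcbcbfecbfccd
  10 |  14 | cbcbfecbfccd
  11 |  20 | cbfccd
  12 |  16 | cbfecbfccd
  13 |   8 | ccabafcbcbfecbfccd
  14 |  23 | ccd
  15 |  24 | cd
  16 |   5 | cfaccabafcbcbfecbfccd
  17 |  25 | d
  18 |   1 | dbbdcfaccabafcbcbfecbfccd
  19 |   4 | dcfaccabafcbcbfecbfccd
  20 |   0 | ddbbdcfaccabafcbcbfecbfccd
  21 |  19 | ecbfccd
  22 |   6 | faccabafcbcbfecbfccd
  23 |  13 | fcbcbfecbfccd
  24 |  22 | fccd
  25 |  18 | fecbfccd

SA = [10, 7, 12, 11, 2, 15, 3, 21, 17, 9, 14, 20, 16, 8, 23, 24, 5, 25, 1, 4, 0, 19, 6, 13, 22, 18]
rank  pair      lcp
   1  s[10:],s[7:]  1  'a'
   2  s[7:],s[12:]  1  'a'
   3  s[12:],s[11:]  0  ''
   4  s[11:],s[2:]  1  'b'
   5  s[2:],s[15:]  1  'b'
   6  s[15:],s[3:]  1  'b'
   7  s[3:],s[21:]  1  'b'
   8  s[21:],s[17:]  2  'bf'
   9  s[17:],s[9:]  0  ''
  10  s[9:],s[14:]  1  'c'
  11  s[14:],s[20:]  2  'cb'
  12  s[20:],s[16:]  3  'cbf'
  13  s[16:],s[8:]  1  'c'
  14  s[8:],s[23:]  2  'cc'
  15  s[23:],s[24:]  1  'c'
  16  s[24:],s[5:]  1  'c'
  17  s[5:],s[25:]  0  ''
  18  s[25:],s[1:]  1  'd'
  19  s[1:],s[4:]  1  'd'
  20  s[4:],s[0:]  1  'd'
  21  s[0:],s[19:]  0  ''
  22  s[19:],s[6:]  0  ''
  23  s[6:],s[13:]  1  'f'
  24  s[13:],s[22:]  2  'fc'
  25  s[22:],s[18:]  1  'f'

n(n+1)/2 = 26·27/2 = 351
Σ LCP = 0 + 1 + 1 + 0 + 1 + 1 + 1 + 1 + 2 + 0 + 1 + 2 + 3 + 1 + 2 + 1 + 1 + 0 + 1 + 1 + 1 + 0 + 0 + 1 + 2 + 1 = 26
distinct = 351 − 26 = 325

325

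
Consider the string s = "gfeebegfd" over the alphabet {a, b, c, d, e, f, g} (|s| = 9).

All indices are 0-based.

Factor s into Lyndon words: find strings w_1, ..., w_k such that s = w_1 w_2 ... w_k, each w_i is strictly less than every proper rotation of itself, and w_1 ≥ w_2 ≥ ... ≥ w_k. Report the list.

emit factor 1: 'g' (i=0, period=1)
emit factor 2: 'f' (i=1, period=1)
emit factor 3: 'e' (i=2, period=1)
emit factor 4: 'e' (i=3, period=1)
emit factor 5: 'begfd' (i=4, period=5)

["g", "f", "e", "e", "begfd"]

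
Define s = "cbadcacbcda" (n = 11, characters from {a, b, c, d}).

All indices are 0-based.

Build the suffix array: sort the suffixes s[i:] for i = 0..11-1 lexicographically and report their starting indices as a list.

[10, 5, 2, 1, 7, 4, 0, 6, 8, 9, 3]

rank | idx | suffix
   0 |  10 | a
   1 |   5 | acbcda
   2 |   2 | adcacbcda
   3 |   1 | badcacbcda
   4 |   7 | bcda
   5 |   4 | cacbcda
   6 |   0 | cbadcacbcda
   7 |   6 | cbcda
   8 |   8 | cda
   9 |   9 | da
  10 |   3 | dcacbcda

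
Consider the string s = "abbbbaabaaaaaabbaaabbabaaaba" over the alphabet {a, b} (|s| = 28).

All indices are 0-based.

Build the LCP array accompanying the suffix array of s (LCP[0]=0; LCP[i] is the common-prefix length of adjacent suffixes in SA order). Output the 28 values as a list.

[0, 1, 5, 4, 3, 4, 6, 2, 4, 3, 5, 1, 3, 5, 2, 4, 3, 0, 2, 4, 5, 3, 2, 1, 4, 3, 2, 3]

rank | idx | suffix
   0 |  27 | a
   1 |   8 | aaaaaabbaaabbabaaaba
   2 |   9 | aaaaabbaaabbabaaaba
   3 |  10 | aaaabbaaabbabaaaba
   4 |  23 | aaaba
   5 |  11 | aaabbaaabbabaaaba
   6 |  16 | aaabbabaaaba
   7 |  24 | aaba
   8 |   5 | aabaaaaaabbaaabbabaaaba
   9 |  12 | aabbaaabbabaaaba
  10 |  17 | aabbabaaaba
  11 |  25 | aba
  12 |   6 | abaaaaaabbaaabbabaaaba
  13 |  21 | abaaaba
  14 |  13 | abbaaabbabaaaba
  15 |  18 | abbabaaaba
  16 |   0 | abbbbaabaaaaaabbaaabbabaaaba
  17 |  26 | ba
  18 |   7 | baaaaaabbaaabbabaaaba
  19 |  22 | baaaba
  20 |  15 | baaabbabaaaba
  21 |   4 | baabaaaaaabbaaabbabaaaba
  22 |  20 | babaaaba
  23 |  14 | bbaaabbabaaaba
  24 |   3 | bbaabaaaaaabbaaabbabaaaba
  25 |  19 | bbabaaaba
  26 |   2 | bbbaabaaaaaabbaaabbabaaaba
  27 |   1 | bbbbaabaaaaaabbaaabbabaaaba

SA = [27, 8, 9, 10, 23, 11, 16, 24, 5, 12, 17, 25, 6, 21, 13, 18, 0, 26, 7, 22, 15, 4, 20, 14, 3, 19, 2, 1]
rank  pair      lcp
   1  s[27:],s[8:]  1  'a'
   2  s[8:],s[9:]  5  'aaaaa'
   3  s[9:],s[10:]  4  'aaaa'
   4  s[10:],s[23:]  3  'aaa'
   5  s[23:],s[11:]  4  'aaab'
   6  s[11:],s[16:]  6  'aaabba'
   7  s[16:],s[24:]  2  'aa'
   8  s[24:],s[5:]  4  'aaba'
   9  s[5:],s[12:]  3  'aab'
  10  s[12:],s[17:]  5  'aabba'
  11  s[17:],s[25:]  1  'a'
  12  s[25:],s[6:]  3  'aba'
  13  s[6:],s[21:]  5  'abaaa'
  14  s[21:],s[13:]  2  'ab'
  15  s[13:],s[18:]  4  'abba'
  16  s[18:],s[0:]  3  'abb'
  17  s[0:],s[26:]  0  ''
  18  s[26:],s[7:]  2  'ba'
  19  s[7:],s[22:]  4  'baaa'
  20  s[22:],s[15:]  5  'baaab'
  21  s[15:],s[4:]  3  'baa'
  22  s[4:],s[20:]  2  'ba'
  23  s[20:],s[14:]  1  'b'
  24  s[14:],s[3:]  4  'bbaa'
  25  s[3:],s[19:]  3  'bba'
  26  s[19:],s[2:]  2  'bb'
  27  s[2:],s[1:]  3  'bbb'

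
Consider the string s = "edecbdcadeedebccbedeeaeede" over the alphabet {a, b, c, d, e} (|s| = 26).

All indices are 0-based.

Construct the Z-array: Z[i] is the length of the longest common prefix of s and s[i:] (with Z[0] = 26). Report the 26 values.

Z[0]=26
i=1: i≥r, start 0; Z[1]=0
i=2: i≥r, start 0; Z[2]=1 scan→box=[2,3)
i=3: i≥r, start 0; Z[3]=0
i=4: i≥r, start 0; Z[4]=0
i=5: i≥r, start 0; Z[5]=0
i=6: i≥r, start 0; Z[6]=0
i=7: i≥r, start 0; Z[7]=0
i=8: i≥r, start 0; Z[8]=0
i=9: i≥r, start 0; Z[9]=1 scan→box=[9,10)
i=10: i≥r, start 0; Z[10]=3 scan→box=[10,13)
i=11: min(r-i=2, Z[1]=0)=0; Z[11]=0
i=12: min(r-i=1, Z[2]=1)=1; Z[12]=1
i=13: i≥r, start 0; Z[13]=0
i=14: i≥r, start 0; Z[14]=0
i=15: i≥r, start 0; Z[15]=0
i=16: i≥r, start 0; Z[16]=0
i=17: i≥r, start 0; Z[17]=3 scan→box=[17,20)
i=18: min(r-i=2, Z[1]=0)=0; Z[18]=0
i=19: min(r-i=1, Z[2]=1)=1; Z[19]=1
i=20: i≥r, start 0; Z[20]=1 scan→box=[20,21)
i=21: i≥r, start 0; Z[21]=0
i=22: i≥r, start 0; Z[22]=1 scan→box=[22,23)
i=23: i≥r, start 0; Z[23]=3 scan→box=[23,26)
i=24: min(r-i=2, Z[1]=0)=0; Z[24]=0
i=25: min(r-i=1, Z[2]=1)=1; Z[25]=1

[26, 0, 1, 0, 0, 0, 0, 0, 0, 1, 3, 0, 1, 0, 0, 0, 0, 3, 0, 1, 1, 0, 1, 3, 0, 1]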